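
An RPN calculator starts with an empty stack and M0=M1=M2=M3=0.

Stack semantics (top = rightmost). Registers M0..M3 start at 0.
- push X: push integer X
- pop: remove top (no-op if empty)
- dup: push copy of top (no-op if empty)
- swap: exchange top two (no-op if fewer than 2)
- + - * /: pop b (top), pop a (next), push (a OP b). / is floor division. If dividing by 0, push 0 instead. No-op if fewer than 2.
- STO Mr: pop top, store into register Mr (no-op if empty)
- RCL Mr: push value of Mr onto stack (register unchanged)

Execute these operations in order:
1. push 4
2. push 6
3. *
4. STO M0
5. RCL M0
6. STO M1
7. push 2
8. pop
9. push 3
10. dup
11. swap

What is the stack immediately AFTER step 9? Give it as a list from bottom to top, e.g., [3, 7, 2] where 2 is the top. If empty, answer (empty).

After op 1 (push 4): stack=[4] mem=[0,0,0,0]
After op 2 (push 6): stack=[4,6] mem=[0,0,0,0]
After op 3 (*): stack=[24] mem=[0,0,0,0]
After op 4 (STO M0): stack=[empty] mem=[24,0,0,0]
After op 5 (RCL M0): stack=[24] mem=[24,0,0,0]
After op 6 (STO M1): stack=[empty] mem=[24,24,0,0]
After op 7 (push 2): stack=[2] mem=[24,24,0,0]
After op 8 (pop): stack=[empty] mem=[24,24,0,0]
After op 9 (push 3): stack=[3] mem=[24,24,0,0]

[3]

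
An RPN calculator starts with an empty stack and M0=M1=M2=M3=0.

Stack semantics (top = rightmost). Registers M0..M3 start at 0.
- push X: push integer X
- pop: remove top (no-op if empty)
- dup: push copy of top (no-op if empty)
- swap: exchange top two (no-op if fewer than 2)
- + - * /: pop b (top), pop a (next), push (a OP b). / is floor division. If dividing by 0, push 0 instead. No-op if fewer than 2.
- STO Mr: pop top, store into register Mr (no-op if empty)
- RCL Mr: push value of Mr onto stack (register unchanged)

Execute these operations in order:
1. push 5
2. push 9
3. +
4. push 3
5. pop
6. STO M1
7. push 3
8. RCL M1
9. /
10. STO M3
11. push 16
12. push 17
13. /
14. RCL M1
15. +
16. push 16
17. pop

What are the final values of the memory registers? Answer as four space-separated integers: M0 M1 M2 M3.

After op 1 (push 5): stack=[5] mem=[0,0,0,0]
After op 2 (push 9): stack=[5,9] mem=[0,0,0,0]
After op 3 (+): stack=[14] mem=[0,0,0,0]
After op 4 (push 3): stack=[14,3] mem=[0,0,0,0]
After op 5 (pop): stack=[14] mem=[0,0,0,0]
After op 6 (STO M1): stack=[empty] mem=[0,14,0,0]
After op 7 (push 3): stack=[3] mem=[0,14,0,0]
After op 8 (RCL M1): stack=[3,14] mem=[0,14,0,0]
After op 9 (/): stack=[0] mem=[0,14,0,0]
After op 10 (STO M3): stack=[empty] mem=[0,14,0,0]
After op 11 (push 16): stack=[16] mem=[0,14,0,0]
After op 12 (push 17): stack=[16,17] mem=[0,14,0,0]
After op 13 (/): stack=[0] mem=[0,14,0,0]
After op 14 (RCL M1): stack=[0,14] mem=[0,14,0,0]
After op 15 (+): stack=[14] mem=[0,14,0,0]
After op 16 (push 16): stack=[14,16] mem=[0,14,0,0]
After op 17 (pop): stack=[14] mem=[0,14,0,0]

Answer: 0 14 0 0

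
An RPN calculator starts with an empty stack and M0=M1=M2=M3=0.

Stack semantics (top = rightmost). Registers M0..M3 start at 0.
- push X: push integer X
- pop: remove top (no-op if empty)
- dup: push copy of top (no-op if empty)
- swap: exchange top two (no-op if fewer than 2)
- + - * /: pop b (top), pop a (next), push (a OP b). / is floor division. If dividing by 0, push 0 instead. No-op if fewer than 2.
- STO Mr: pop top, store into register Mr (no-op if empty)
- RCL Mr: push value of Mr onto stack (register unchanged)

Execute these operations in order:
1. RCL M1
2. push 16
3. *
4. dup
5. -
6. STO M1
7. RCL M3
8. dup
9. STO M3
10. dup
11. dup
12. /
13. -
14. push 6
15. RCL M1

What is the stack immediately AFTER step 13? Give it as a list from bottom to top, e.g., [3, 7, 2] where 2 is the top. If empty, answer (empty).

After op 1 (RCL M1): stack=[0] mem=[0,0,0,0]
After op 2 (push 16): stack=[0,16] mem=[0,0,0,0]
After op 3 (*): stack=[0] mem=[0,0,0,0]
After op 4 (dup): stack=[0,0] mem=[0,0,0,0]
After op 5 (-): stack=[0] mem=[0,0,0,0]
After op 6 (STO M1): stack=[empty] mem=[0,0,0,0]
After op 7 (RCL M3): stack=[0] mem=[0,0,0,0]
After op 8 (dup): stack=[0,0] mem=[0,0,0,0]
After op 9 (STO M3): stack=[0] mem=[0,0,0,0]
After op 10 (dup): stack=[0,0] mem=[0,0,0,0]
After op 11 (dup): stack=[0,0,0] mem=[0,0,0,0]
After op 12 (/): stack=[0,0] mem=[0,0,0,0]
After op 13 (-): stack=[0] mem=[0,0,0,0]

[0]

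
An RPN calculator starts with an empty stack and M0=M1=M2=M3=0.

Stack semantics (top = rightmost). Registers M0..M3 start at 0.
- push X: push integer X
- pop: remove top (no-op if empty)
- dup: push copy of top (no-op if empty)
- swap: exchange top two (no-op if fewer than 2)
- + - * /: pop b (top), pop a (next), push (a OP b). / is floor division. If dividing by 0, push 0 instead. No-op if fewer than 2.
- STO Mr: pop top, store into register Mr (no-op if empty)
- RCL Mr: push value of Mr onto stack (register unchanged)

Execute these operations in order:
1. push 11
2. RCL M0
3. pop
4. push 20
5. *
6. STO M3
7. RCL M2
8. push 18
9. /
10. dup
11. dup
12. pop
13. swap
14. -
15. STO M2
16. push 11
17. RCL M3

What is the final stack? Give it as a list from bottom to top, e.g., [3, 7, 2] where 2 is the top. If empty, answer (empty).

Answer: [11, 220]

Derivation:
After op 1 (push 11): stack=[11] mem=[0,0,0,0]
After op 2 (RCL M0): stack=[11,0] mem=[0,0,0,0]
After op 3 (pop): stack=[11] mem=[0,0,0,0]
After op 4 (push 20): stack=[11,20] mem=[0,0,0,0]
After op 5 (*): stack=[220] mem=[0,0,0,0]
After op 6 (STO M3): stack=[empty] mem=[0,0,0,220]
After op 7 (RCL M2): stack=[0] mem=[0,0,0,220]
After op 8 (push 18): stack=[0,18] mem=[0,0,0,220]
After op 9 (/): stack=[0] mem=[0,0,0,220]
After op 10 (dup): stack=[0,0] mem=[0,0,0,220]
After op 11 (dup): stack=[0,0,0] mem=[0,0,0,220]
After op 12 (pop): stack=[0,0] mem=[0,0,0,220]
After op 13 (swap): stack=[0,0] mem=[0,0,0,220]
After op 14 (-): stack=[0] mem=[0,0,0,220]
After op 15 (STO M2): stack=[empty] mem=[0,0,0,220]
After op 16 (push 11): stack=[11] mem=[0,0,0,220]
After op 17 (RCL M3): stack=[11,220] mem=[0,0,0,220]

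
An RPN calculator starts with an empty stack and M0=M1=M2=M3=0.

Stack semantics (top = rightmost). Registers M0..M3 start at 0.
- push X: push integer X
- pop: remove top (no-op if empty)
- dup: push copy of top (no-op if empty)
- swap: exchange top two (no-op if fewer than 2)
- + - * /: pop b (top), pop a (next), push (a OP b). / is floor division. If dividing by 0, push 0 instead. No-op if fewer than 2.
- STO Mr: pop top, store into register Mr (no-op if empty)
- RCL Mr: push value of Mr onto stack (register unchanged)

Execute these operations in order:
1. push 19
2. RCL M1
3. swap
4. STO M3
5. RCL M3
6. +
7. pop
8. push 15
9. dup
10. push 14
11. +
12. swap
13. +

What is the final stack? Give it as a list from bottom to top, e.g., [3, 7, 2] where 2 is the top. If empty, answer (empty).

Answer: [44]

Derivation:
After op 1 (push 19): stack=[19] mem=[0,0,0,0]
After op 2 (RCL M1): stack=[19,0] mem=[0,0,0,0]
After op 3 (swap): stack=[0,19] mem=[0,0,0,0]
After op 4 (STO M3): stack=[0] mem=[0,0,0,19]
After op 5 (RCL M3): stack=[0,19] mem=[0,0,0,19]
After op 6 (+): stack=[19] mem=[0,0,0,19]
After op 7 (pop): stack=[empty] mem=[0,0,0,19]
After op 8 (push 15): stack=[15] mem=[0,0,0,19]
After op 9 (dup): stack=[15,15] mem=[0,0,0,19]
After op 10 (push 14): stack=[15,15,14] mem=[0,0,0,19]
After op 11 (+): stack=[15,29] mem=[0,0,0,19]
After op 12 (swap): stack=[29,15] mem=[0,0,0,19]
After op 13 (+): stack=[44] mem=[0,0,0,19]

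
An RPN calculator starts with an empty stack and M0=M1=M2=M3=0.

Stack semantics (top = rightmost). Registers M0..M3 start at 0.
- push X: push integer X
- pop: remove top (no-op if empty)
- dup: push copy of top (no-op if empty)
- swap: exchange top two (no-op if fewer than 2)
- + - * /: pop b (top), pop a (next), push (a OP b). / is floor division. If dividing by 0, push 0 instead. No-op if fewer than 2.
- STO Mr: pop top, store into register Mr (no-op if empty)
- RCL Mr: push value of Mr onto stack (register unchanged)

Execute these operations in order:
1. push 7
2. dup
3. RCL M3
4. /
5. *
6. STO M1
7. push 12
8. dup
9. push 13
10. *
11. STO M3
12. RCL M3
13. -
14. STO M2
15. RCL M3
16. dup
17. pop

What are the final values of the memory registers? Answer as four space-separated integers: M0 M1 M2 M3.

Answer: 0 0 -144 156

Derivation:
After op 1 (push 7): stack=[7] mem=[0,0,0,0]
After op 2 (dup): stack=[7,7] mem=[0,0,0,0]
After op 3 (RCL M3): stack=[7,7,0] mem=[0,0,0,0]
After op 4 (/): stack=[7,0] mem=[0,0,0,0]
After op 5 (*): stack=[0] mem=[0,0,0,0]
After op 6 (STO M1): stack=[empty] mem=[0,0,0,0]
After op 7 (push 12): stack=[12] mem=[0,0,0,0]
After op 8 (dup): stack=[12,12] mem=[0,0,0,0]
After op 9 (push 13): stack=[12,12,13] mem=[0,0,0,0]
After op 10 (*): stack=[12,156] mem=[0,0,0,0]
After op 11 (STO M3): stack=[12] mem=[0,0,0,156]
After op 12 (RCL M3): stack=[12,156] mem=[0,0,0,156]
After op 13 (-): stack=[-144] mem=[0,0,0,156]
After op 14 (STO M2): stack=[empty] mem=[0,0,-144,156]
After op 15 (RCL M3): stack=[156] mem=[0,0,-144,156]
After op 16 (dup): stack=[156,156] mem=[0,0,-144,156]
After op 17 (pop): stack=[156] mem=[0,0,-144,156]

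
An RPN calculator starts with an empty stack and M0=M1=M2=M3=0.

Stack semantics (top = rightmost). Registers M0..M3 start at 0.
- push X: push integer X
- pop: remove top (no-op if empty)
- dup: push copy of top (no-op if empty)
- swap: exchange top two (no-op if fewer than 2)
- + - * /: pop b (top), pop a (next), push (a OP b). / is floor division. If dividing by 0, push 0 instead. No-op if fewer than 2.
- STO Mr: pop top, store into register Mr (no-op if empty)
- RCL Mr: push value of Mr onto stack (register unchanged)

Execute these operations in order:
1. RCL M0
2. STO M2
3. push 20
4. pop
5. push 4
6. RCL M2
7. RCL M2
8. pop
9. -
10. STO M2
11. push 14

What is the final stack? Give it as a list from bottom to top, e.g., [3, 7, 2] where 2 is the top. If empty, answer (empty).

Answer: [14]

Derivation:
After op 1 (RCL M0): stack=[0] mem=[0,0,0,0]
After op 2 (STO M2): stack=[empty] mem=[0,0,0,0]
After op 3 (push 20): stack=[20] mem=[0,0,0,0]
After op 4 (pop): stack=[empty] mem=[0,0,0,0]
After op 5 (push 4): stack=[4] mem=[0,0,0,0]
After op 6 (RCL M2): stack=[4,0] mem=[0,0,0,0]
After op 7 (RCL M2): stack=[4,0,0] mem=[0,0,0,0]
After op 8 (pop): stack=[4,0] mem=[0,0,0,0]
After op 9 (-): stack=[4] mem=[0,0,0,0]
After op 10 (STO M2): stack=[empty] mem=[0,0,4,0]
After op 11 (push 14): stack=[14] mem=[0,0,4,0]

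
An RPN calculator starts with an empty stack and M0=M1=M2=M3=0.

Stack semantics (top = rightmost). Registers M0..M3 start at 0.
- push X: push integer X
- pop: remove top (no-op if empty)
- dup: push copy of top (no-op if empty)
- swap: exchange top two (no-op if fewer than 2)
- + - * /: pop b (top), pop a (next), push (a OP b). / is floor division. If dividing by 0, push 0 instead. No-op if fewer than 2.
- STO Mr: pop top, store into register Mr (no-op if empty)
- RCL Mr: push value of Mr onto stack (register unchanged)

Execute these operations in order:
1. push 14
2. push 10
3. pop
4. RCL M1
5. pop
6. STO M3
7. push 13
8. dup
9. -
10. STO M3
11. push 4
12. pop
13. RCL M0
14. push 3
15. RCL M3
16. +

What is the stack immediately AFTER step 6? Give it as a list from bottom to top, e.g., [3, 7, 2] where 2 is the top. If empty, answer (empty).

After op 1 (push 14): stack=[14] mem=[0,0,0,0]
After op 2 (push 10): stack=[14,10] mem=[0,0,0,0]
After op 3 (pop): stack=[14] mem=[0,0,0,0]
After op 4 (RCL M1): stack=[14,0] mem=[0,0,0,0]
After op 5 (pop): stack=[14] mem=[0,0,0,0]
After op 6 (STO M3): stack=[empty] mem=[0,0,0,14]

(empty)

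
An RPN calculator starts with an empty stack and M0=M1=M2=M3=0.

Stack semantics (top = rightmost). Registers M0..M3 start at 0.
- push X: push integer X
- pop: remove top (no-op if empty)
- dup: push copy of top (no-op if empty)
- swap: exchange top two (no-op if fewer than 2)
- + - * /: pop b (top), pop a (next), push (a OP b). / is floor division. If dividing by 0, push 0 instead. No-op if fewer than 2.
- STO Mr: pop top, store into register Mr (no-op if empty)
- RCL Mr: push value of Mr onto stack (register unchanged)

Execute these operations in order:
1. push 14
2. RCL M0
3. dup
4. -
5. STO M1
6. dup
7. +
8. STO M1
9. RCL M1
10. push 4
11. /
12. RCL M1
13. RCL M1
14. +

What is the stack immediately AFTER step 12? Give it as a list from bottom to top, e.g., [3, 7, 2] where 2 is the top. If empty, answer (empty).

After op 1 (push 14): stack=[14] mem=[0,0,0,0]
After op 2 (RCL M0): stack=[14,0] mem=[0,0,0,0]
After op 3 (dup): stack=[14,0,0] mem=[0,0,0,0]
After op 4 (-): stack=[14,0] mem=[0,0,0,0]
After op 5 (STO M1): stack=[14] mem=[0,0,0,0]
After op 6 (dup): stack=[14,14] mem=[0,0,0,0]
After op 7 (+): stack=[28] mem=[0,0,0,0]
After op 8 (STO M1): stack=[empty] mem=[0,28,0,0]
After op 9 (RCL M1): stack=[28] mem=[0,28,0,0]
After op 10 (push 4): stack=[28,4] mem=[0,28,0,0]
After op 11 (/): stack=[7] mem=[0,28,0,0]
After op 12 (RCL M1): stack=[7,28] mem=[0,28,0,0]

[7, 28]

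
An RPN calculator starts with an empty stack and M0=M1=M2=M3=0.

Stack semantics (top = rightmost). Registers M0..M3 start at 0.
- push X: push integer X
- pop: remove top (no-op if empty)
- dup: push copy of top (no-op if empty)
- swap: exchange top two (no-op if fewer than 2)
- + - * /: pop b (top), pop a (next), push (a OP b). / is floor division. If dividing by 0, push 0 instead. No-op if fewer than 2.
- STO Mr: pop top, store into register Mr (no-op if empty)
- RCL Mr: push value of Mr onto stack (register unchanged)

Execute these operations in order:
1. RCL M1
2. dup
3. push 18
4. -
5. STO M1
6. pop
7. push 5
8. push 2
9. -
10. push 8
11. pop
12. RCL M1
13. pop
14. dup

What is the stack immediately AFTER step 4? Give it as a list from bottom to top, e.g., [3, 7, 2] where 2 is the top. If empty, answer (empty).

After op 1 (RCL M1): stack=[0] mem=[0,0,0,0]
After op 2 (dup): stack=[0,0] mem=[0,0,0,0]
After op 3 (push 18): stack=[0,0,18] mem=[0,0,0,0]
After op 4 (-): stack=[0,-18] mem=[0,0,0,0]

[0, -18]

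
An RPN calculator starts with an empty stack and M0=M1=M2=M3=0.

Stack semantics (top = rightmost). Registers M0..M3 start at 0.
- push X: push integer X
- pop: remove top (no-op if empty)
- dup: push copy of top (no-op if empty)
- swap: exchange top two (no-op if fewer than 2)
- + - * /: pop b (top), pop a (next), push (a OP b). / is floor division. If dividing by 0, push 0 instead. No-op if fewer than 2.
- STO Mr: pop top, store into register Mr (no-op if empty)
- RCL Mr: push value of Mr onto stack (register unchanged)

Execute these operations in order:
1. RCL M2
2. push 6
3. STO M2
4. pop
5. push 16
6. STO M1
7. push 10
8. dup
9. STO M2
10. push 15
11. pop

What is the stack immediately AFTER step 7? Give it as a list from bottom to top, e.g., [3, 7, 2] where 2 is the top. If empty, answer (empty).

After op 1 (RCL M2): stack=[0] mem=[0,0,0,0]
After op 2 (push 6): stack=[0,6] mem=[0,0,0,0]
After op 3 (STO M2): stack=[0] mem=[0,0,6,0]
After op 4 (pop): stack=[empty] mem=[0,0,6,0]
After op 5 (push 16): stack=[16] mem=[0,0,6,0]
After op 6 (STO M1): stack=[empty] mem=[0,16,6,0]
After op 7 (push 10): stack=[10] mem=[0,16,6,0]

[10]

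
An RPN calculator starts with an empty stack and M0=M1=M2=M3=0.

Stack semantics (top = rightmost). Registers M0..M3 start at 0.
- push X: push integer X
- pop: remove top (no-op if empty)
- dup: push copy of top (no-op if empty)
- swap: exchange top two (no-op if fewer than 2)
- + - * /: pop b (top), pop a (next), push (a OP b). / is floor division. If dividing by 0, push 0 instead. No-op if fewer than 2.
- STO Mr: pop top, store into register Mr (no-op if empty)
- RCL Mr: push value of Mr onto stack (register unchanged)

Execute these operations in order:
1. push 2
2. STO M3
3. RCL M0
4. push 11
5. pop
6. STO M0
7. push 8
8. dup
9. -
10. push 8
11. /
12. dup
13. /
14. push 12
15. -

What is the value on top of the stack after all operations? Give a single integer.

After op 1 (push 2): stack=[2] mem=[0,0,0,0]
After op 2 (STO M3): stack=[empty] mem=[0,0,0,2]
After op 3 (RCL M0): stack=[0] mem=[0,0,0,2]
After op 4 (push 11): stack=[0,11] mem=[0,0,0,2]
After op 5 (pop): stack=[0] mem=[0,0,0,2]
After op 6 (STO M0): stack=[empty] mem=[0,0,0,2]
After op 7 (push 8): stack=[8] mem=[0,0,0,2]
After op 8 (dup): stack=[8,8] mem=[0,0,0,2]
After op 9 (-): stack=[0] mem=[0,0,0,2]
After op 10 (push 8): stack=[0,8] mem=[0,0,0,2]
After op 11 (/): stack=[0] mem=[0,0,0,2]
After op 12 (dup): stack=[0,0] mem=[0,0,0,2]
After op 13 (/): stack=[0] mem=[0,0,0,2]
After op 14 (push 12): stack=[0,12] mem=[0,0,0,2]
After op 15 (-): stack=[-12] mem=[0,0,0,2]

Answer: -12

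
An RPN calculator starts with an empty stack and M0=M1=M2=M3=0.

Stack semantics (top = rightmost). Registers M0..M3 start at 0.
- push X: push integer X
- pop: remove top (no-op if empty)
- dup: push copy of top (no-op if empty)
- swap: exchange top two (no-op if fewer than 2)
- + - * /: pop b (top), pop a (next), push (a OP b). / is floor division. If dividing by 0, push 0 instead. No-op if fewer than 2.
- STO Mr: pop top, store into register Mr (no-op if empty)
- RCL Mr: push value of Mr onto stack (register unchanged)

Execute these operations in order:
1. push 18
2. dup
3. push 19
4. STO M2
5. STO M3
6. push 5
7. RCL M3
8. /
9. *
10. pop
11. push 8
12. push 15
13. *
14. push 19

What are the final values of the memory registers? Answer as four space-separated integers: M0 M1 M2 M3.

After op 1 (push 18): stack=[18] mem=[0,0,0,0]
After op 2 (dup): stack=[18,18] mem=[0,0,0,0]
After op 3 (push 19): stack=[18,18,19] mem=[0,0,0,0]
After op 4 (STO M2): stack=[18,18] mem=[0,0,19,0]
After op 5 (STO M3): stack=[18] mem=[0,0,19,18]
After op 6 (push 5): stack=[18,5] mem=[0,0,19,18]
After op 7 (RCL M3): stack=[18,5,18] mem=[0,0,19,18]
After op 8 (/): stack=[18,0] mem=[0,0,19,18]
After op 9 (*): stack=[0] mem=[0,0,19,18]
After op 10 (pop): stack=[empty] mem=[0,0,19,18]
After op 11 (push 8): stack=[8] mem=[0,0,19,18]
After op 12 (push 15): stack=[8,15] mem=[0,0,19,18]
After op 13 (*): stack=[120] mem=[0,0,19,18]
After op 14 (push 19): stack=[120,19] mem=[0,0,19,18]

Answer: 0 0 19 18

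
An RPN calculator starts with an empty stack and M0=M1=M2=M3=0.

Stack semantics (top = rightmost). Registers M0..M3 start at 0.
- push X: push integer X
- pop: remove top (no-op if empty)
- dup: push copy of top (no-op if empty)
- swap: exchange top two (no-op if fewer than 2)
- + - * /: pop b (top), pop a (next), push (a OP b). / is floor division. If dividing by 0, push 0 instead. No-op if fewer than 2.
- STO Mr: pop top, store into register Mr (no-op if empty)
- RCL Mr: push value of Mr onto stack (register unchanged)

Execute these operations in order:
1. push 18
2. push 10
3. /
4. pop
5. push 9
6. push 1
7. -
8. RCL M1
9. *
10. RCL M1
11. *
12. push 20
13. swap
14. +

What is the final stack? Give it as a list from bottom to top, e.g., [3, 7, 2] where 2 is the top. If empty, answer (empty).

Answer: [20]

Derivation:
After op 1 (push 18): stack=[18] mem=[0,0,0,0]
After op 2 (push 10): stack=[18,10] mem=[0,0,0,0]
After op 3 (/): stack=[1] mem=[0,0,0,0]
After op 4 (pop): stack=[empty] mem=[0,0,0,0]
After op 5 (push 9): stack=[9] mem=[0,0,0,0]
After op 6 (push 1): stack=[9,1] mem=[0,0,0,0]
After op 7 (-): stack=[8] mem=[0,0,0,0]
After op 8 (RCL M1): stack=[8,0] mem=[0,0,0,0]
After op 9 (*): stack=[0] mem=[0,0,0,0]
After op 10 (RCL M1): stack=[0,0] mem=[0,0,0,0]
After op 11 (*): stack=[0] mem=[0,0,0,0]
After op 12 (push 20): stack=[0,20] mem=[0,0,0,0]
After op 13 (swap): stack=[20,0] mem=[0,0,0,0]
After op 14 (+): stack=[20] mem=[0,0,0,0]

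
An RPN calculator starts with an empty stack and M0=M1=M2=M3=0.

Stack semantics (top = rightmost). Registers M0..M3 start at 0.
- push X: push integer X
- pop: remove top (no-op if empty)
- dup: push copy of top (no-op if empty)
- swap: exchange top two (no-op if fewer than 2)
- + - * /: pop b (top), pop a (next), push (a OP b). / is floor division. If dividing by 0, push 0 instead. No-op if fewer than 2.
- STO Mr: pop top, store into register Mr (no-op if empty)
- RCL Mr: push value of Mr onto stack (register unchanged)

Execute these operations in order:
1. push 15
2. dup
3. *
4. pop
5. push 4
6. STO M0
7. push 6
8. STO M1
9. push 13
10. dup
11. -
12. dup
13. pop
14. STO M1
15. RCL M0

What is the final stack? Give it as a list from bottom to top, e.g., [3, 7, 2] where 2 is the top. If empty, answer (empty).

After op 1 (push 15): stack=[15] mem=[0,0,0,0]
After op 2 (dup): stack=[15,15] mem=[0,0,0,0]
After op 3 (*): stack=[225] mem=[0,0,0,0]
After op 4 (pop): stack=[empty] mem=[0,0,0,0]
After op 5 (push 4): stack=[4] mem=[0,0,0,0]
After op 6 (STO M0): stack=[empty] mem=[4,0,0,0]
After op 7 (push 6): stack=[6] mem=[4,0,0,0]
After op 8 (STO M1): stack=[empty] mem=[4,6,0,0]
After op 9 (push 13): stack=[13] mem=[4,6,0,0]
After op 10 (dup): stack=[13,13] mem=[4,6,0,0]
After op 11 (-): stack=[0] mem=[4,6,0,0]
After op 12 (dup): stack=[0,0] mem=[4,6,0,0]
After op 13 (pop): stack=[0] mem=[4,6,0,0]
After op 14 (STO M1): stack=[empty] mem=[4,0,0,0]
After op 15 (RCL M0): stack=[4] mem=[4,0,0,0]

Answer: [4]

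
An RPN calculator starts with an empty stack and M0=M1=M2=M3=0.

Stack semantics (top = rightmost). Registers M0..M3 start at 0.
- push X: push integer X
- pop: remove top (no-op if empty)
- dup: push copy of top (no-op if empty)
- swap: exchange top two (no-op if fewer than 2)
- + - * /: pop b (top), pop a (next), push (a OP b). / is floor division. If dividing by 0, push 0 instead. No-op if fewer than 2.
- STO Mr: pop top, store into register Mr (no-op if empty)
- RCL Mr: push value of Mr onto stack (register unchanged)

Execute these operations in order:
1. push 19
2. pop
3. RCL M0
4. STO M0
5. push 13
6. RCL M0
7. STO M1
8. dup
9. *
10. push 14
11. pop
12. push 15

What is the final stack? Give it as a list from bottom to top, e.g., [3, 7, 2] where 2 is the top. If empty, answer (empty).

After op 1 (push 19): stack=[19] mem=[0,0,0,0]
After op 2 (pop): stack=[empty] mem=[0,0,0,0]
After op 3 (RCL M0): stack=[0] mem=[0,0,0,0]
After op 4 (STO M0): stack=[empty] mem=[0,0,0,0]
After op 5 (push 13): stack=[13] mem=[0,0,0,0]
After op 6 (RCL M0): stack=[13,0] mem=[0,0,0,0]
After op 7 (STO M1): stack=[13] mem=[0,0,0,0]
After op 8 (dup): stack=[13,13] mem=[0,0,0,0]
After op 9 (*): stack=[169] mem=[0,0,0,0]
After op 10 (push 14): stack=[169,14] mem=[0,0,0,0]
After op 11 (pop): stack=[169] mem=[0,0,0,0]
After op 12 (push 15): stack=[169,15] mem=[0,0,0,0]

Answer: [169, 15]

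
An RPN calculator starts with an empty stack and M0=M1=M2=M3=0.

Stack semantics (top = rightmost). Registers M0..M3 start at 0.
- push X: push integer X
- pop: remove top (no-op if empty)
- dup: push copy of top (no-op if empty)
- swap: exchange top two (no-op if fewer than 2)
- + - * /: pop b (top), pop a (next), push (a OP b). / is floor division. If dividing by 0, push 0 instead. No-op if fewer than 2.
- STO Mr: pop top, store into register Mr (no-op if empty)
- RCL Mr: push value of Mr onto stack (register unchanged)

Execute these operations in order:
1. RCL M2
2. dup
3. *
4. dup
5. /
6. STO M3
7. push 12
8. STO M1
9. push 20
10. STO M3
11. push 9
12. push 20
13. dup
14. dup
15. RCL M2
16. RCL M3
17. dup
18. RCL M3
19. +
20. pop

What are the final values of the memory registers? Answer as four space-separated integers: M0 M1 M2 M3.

Answer: 0 12 0 20

Derivation:
After op 1 (RCL M2): stack=[0] mem=[0,0,0,0]
After op 2 (dup): stack=[0,0] mem=[0,0,0,0]
After op 3 (*): stack=[0] mem=[0,0,0,0]
After op 4 (dup): stack=[0,0] mem=[0,0,0,0]
After op 5 (/): stack=[0] mem=[0,0,0,0]
After op 6 (STO M3): stack=[empty] mem=[0,0,0,0]
After op 7 (push 12): stack=[12] mem=[0,0,0,0]
After op 8 (STO M1): stack=[empty] mem=[0,12,0,0]
After op 9 (push 20): stack=[20] mem=[0,12,0,0]
After op 10 (STO M3): stack=[empty] mem=[0,12,0,20]
After op 11 (push 9): stack=[9] mem=[0,12,0,20]
After op 12 (push 20): stack=[9,20] mem=[0,12,0,20]
After op 13 (dup): stack=[9,20,20] mem=[0,12,0,20]
After op 14 (dup): stack=[9,20,20,20] mem=[0,12,0,20]
After op 15 (RCL M2): stack=[9,20,20,20,0] mem=[0,12,0,20]
After op 16 (RCL M3): stack=[9,20,20,20,0,20] mem=[0,12,0,20]
After op 17 (dup): stack=[9,20,20,20,0,20,20] mem=[0,12,0,20]
After op 18 (RCL M3): stack=[9,20,20,20,0,20,20,20] mem=[0,12,0,20]
After op 19 (+): stack=[9,20,20,20,0,20,40] mem=[0,12,0,20]
After op 20 (pop): stack=[9,20,20,20,0,20] mem=[0,12,0,20]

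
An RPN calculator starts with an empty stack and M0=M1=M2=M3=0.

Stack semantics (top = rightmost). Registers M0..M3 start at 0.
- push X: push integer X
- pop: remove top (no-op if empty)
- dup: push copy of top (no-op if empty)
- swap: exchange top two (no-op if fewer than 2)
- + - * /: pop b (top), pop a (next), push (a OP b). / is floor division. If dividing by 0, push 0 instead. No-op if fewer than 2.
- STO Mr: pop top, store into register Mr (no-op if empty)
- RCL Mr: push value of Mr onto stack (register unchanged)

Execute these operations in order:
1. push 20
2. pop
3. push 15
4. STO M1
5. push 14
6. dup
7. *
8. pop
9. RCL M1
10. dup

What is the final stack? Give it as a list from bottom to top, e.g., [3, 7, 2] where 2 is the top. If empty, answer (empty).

Answer: [15, 15]

Derivation:
After op 1 (push 20): stack=[20] mem=[0,0,0,0]
After op 2 (pop): stack=[empty] mem=[0,0,0,0]
After op 3 (push 15): stack=[15] mem=[0,0,0,0]
After op 4 (STO M1): stack=[empty] mem=[0,15,0,0]
After op 5 (push 14): stack=[14] mem=[0,15,0,0]
After op 6 (dup): stack=[14,14] mem=[0,15,0,0]
After op 7 (*): stack=[196] mem=[0,15,0,0]
After op 8 (pop): stack=[empty] mem=[0,15,0,0]
After op 9 (RCL M1): stack=[15] mem=[0,15,0,0]
After op 10 (dup): stack=[15,15] mem=[0,15,0,0]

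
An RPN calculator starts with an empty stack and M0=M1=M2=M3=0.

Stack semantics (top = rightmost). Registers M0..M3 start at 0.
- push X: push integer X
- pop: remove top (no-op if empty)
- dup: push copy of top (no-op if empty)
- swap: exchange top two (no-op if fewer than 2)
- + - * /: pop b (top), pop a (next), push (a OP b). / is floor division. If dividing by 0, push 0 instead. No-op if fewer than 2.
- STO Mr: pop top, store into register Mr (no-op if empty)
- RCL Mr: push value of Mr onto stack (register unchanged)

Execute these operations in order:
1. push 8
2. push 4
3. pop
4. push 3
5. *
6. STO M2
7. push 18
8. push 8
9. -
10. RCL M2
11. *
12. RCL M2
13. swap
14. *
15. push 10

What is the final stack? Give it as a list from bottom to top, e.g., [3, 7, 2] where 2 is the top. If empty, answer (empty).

After op 1 (push 8): stack=[8] mem=[0,0,0,0]
After op 2 (push 4): stack=[8,4] mem=[0,0,0,0]
After op 3 (pop): stack=[8] mem=[0,0,0,0]
After op 4 (push 3): stack=[8,3] mem=[0,0,0,0]
After op 5 (*): stack=[24] mem=[0,0,0,0]
After op 6 (STO M2): stack=[empty] mem=[0,0,24,0]
After op 7 (push 18): stack=[18] mem=[0,0,24,0]
After op 8 (push 8): stack=[18,8] mem=[0,0,24,0]
After op 9 (-): stack=[10] mem=[0,0,24,0]
After op 10 (RCL M2): stack=[10,24] mem=[0,0,24,0]
After op 11 (*): stack=[240] mem=[0,0,24,0]
After op 12 (RCL M2): stack=[240,24] mem=[0,0,24,0]
After op 13 (swap): stack=[24,240] mem=[0,0,24,0]
After op 14 (*): stack=[5760] mem=[0,0,24,0]
After op 15 (push 10): stack=[5760,10] mem=[0,0,24,0]

Answer: [5760, 10]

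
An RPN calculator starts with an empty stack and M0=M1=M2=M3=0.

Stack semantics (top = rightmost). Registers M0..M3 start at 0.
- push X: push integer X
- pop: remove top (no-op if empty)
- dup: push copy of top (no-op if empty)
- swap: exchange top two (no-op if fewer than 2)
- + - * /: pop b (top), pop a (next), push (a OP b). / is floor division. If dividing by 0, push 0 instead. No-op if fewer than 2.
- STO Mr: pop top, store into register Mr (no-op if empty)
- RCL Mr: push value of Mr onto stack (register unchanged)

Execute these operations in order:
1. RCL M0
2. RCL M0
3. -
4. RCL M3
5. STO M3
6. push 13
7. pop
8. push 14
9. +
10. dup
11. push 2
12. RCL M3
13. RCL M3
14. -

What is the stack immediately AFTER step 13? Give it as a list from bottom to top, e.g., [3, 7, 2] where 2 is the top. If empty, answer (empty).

After op 1 (RCL M0): stack=[0] mem=[0,0,0,0]
After op 2 (RCL M0): stack=[0,0] mem=[0,0,0,0]
After op 3 (-): stack=[0] mem=[0,0,0,0]
After op 4 (RCL M3): stack=[0,0] mem=[0,0,0,0]
After op 5 (STO M3): stack=[0] mem=[0,0,0,0]
After op 6 (push 13): stack=[0,13] mem=[0,0,0,0]
After op 7 (pop): stack=[0] mem=[0,0,0,0]
After op 8 (push 14): stack=[0,14] mem=[0,0,0,0]
After op 9 (+): stack=[14] mem=[0,0,0,0]
After op 10 (dup): stack=[14,14] mem=[0,0,0,0]
After op 11 (push 2): stack=[14,14,2] mem=[0,0,0,0]
After op 12 (RCL M3): stack=[14,14,2,0] mem=[0,0,0,0]
After op 13 (RCL M3): stack=[14,14,2,0,0] mem=[0,0,0,0]

[14, 14, 2, 0, 0]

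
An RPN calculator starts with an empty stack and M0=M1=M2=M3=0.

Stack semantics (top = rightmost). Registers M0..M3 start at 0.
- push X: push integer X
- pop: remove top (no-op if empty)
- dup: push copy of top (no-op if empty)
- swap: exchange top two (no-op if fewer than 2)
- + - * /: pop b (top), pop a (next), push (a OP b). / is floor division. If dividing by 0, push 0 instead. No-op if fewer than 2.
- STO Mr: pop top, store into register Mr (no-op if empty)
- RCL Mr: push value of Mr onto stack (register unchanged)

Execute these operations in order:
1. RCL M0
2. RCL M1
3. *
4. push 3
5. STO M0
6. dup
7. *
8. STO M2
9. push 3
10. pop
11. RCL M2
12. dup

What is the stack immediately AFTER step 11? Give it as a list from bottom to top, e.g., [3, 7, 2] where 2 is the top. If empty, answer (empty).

After op 1 (RCL M0): stack=[0] mem=[0,0,0,0]
After op 2 (RCL M1): stack=[0,0] mem=[0,0,0,0]
After op 3 (*): stack=[0] mem=[0,0,0,0]
After op 4 (push 3): stack=[0,3] mem=[0,0,0,0]
After op 5 (STO M0): stack=[0] mem=[3,0,0,0]
After op 6 (dup): stack=[0,0] mem=[3,0,0,0]
After op 7 (*): stack=[0] mem=[3,0,0,0]
After op 8 (STO M2): stack=[empty] mem=[3,0,0,0]
After op 9 (push 3): stack=[3] mem=[3,0,0,0]
After op 10 (pop): stack=[empty] mem=[3,0,0,0]
After op 11 (RCL M2): stack=[0] mem=[3,0,0,0]

[0]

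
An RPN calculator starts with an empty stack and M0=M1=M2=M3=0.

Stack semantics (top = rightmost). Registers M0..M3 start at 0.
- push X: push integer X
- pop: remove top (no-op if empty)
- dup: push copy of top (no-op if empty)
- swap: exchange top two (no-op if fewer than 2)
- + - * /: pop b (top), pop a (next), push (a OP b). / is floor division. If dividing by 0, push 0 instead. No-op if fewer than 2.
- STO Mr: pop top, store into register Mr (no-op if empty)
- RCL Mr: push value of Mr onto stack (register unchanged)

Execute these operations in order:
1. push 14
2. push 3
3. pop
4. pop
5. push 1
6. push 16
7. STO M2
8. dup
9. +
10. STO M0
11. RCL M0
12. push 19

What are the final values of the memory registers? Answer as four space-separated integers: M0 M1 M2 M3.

After op 1 (push 14): stack=[14] mem=[0,0,0,0]
After op 2 (push 3): stack=[14,3] mem=[0,0,0,0]
After op 3 (pop): stack=[14] mem=[0,0,0,0]
After op 4 (pop): stack=[empty] mem=[0,0,0,0]
After op 5 (push 1): stack=[1] mem=[0,0,0,0]
After op 6 (push 16): stack=[1,16] mem=[0,0,0,0]
After op 7 (STO M2): stack=[1] mem=[0,0,16,0]
After op 8 (dup): stack=[1,1] mem=[0,0,16,0]
After op 9 (+): stack=[2] mem=[0,0,16,0]
After op 10 (STO M0): stack=[empty] mem=[2,0,16,0]
After op 11 (RCL M0): stack=[2] mem=[2,0,16,0]
After op 12 (push 19): stack=[2,19] mem=[2,0,16,0]

Answer: 2 0 16 0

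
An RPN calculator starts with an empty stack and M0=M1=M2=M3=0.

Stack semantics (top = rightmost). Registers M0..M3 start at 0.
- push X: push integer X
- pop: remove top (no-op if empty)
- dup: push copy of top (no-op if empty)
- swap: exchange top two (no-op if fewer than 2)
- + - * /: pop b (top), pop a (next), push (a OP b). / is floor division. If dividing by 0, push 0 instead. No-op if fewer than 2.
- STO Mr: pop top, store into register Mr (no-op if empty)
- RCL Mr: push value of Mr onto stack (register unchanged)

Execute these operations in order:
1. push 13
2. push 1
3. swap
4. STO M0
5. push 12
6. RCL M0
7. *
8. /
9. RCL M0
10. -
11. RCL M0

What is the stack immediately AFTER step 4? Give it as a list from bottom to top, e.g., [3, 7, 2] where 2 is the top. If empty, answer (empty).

After op 1 (push 13): stack=[13] mem=[0,0,0,0]
After op 2 (push 1): stack=[13,1] mem=[0,0,0,0]
After op 3 (swap): stack=[1,13] mem=[0,0,0,0]
After op 4 (STO M0): stack=[1] mem=[13,0,0,0]

[1]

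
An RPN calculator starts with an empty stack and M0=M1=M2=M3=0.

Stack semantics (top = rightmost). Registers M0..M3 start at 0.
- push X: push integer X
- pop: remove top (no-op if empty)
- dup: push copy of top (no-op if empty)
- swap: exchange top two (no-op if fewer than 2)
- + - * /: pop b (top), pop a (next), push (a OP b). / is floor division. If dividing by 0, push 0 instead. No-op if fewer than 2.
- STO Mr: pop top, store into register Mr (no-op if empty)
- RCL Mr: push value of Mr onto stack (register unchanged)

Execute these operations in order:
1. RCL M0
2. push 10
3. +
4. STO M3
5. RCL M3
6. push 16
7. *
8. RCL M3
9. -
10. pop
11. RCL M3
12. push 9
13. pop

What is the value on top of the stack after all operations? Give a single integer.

Answer: 10

Derivation:
After op 1 (RCL M0): stack=[0] mem=[0,0,0,0]
After op 2 (push 10): stack=[0,10] mem=[0,0,0,0]
After op 3 (+): stack=[10] mem=[0,0,0,0]
After op 4 (STO M3): stack=[empty] mem=[0,0,0,10]
After op 5 (RCL M3): stack=[10] mem=[0,0,0,10]
After op 6 (push 16): stack=[10,16] mem=[0,0,0,10]
After op 7 (*): stack=[160] mem=[0,0,0,10]
After op 8 (RCL M3): stack=[160,10] mem=[0,0,0,10]
After op 9 (-): stack=[150] mem=[0,0,0,10]
After op 10 (pop): stack=[empty] mem=[0,0,0,10]
After op 11 (RCL M3): stack=[10] mem=[0,0,0,10]
After op 12 (push 9): stack=[10,9] mem=[0,0,0,10]
After op 13 (pop): stack=[10] mem=[0,0,0,10]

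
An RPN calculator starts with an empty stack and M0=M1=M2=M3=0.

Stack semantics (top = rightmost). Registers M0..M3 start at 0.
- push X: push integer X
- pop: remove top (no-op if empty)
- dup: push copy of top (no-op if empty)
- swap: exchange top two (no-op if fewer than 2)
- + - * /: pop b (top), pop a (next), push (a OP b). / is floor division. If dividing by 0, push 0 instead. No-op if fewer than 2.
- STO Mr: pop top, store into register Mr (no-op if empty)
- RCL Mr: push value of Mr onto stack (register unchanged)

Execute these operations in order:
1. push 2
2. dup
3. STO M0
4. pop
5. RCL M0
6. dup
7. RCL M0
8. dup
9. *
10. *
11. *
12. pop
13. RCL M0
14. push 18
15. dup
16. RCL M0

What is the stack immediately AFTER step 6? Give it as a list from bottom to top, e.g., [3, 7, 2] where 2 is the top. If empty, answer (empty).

After op 1 (push 2): stack=[2] mem=[0,0,0,0]
After op 2 (dup): stack=[2,2] mem=[0,0,0,0]
After op 3 (STO M0): stack=[2] mem=[2,0,0,0]
After op 4 (pop): stack=[empty] mem=[2,0,0,0]
After op 5 (RCL M0): stack=[2] mem=[2,0,0,0]
After op 6 (dup): stack=[2,2] mem=[2,0,0,0]

[2, 2]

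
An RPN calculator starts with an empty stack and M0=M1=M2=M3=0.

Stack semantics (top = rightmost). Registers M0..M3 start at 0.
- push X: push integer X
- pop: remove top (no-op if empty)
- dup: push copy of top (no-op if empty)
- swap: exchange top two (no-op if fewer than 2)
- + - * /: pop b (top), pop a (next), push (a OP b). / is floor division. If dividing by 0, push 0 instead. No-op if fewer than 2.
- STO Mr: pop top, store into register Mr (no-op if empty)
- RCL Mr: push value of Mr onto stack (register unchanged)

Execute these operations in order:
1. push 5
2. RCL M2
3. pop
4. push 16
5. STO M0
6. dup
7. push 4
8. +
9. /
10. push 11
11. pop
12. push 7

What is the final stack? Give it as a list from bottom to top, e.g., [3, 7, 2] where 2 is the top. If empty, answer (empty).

Answer: [0, 7]

Derivation:
After op 1 (push 5): stack=[5] mem=[0,0,0,0]
After op 2 (RCL M2): stack=[5,0] mem=[0,0,0,0]
After op 3 (pop): stack=[5] mem=[0,0,0,0]
After op 4 (push 16): stack=[5,16] mem=[0,0,0,0]
After op 5 (STO M0): stack=[5] mem=[16,0,0,0]
After op 6 (dup): stack=[5,5] mem=[16,0,0,0]
After op 7 (push 4): stack=[5,5,4] mem=[16,0,0,0]
After op 8 (+): stack=[5,9] mem=[16,0,0,0]
After op 9 (/): stack=[0] mem=[16,0,0,0]
After op 10 (push 11): stack=[0,11] mem=[16,0,0,0]
After op 11 (pop): stack=[0] mem=[16,0,0,0]
After op 12 (push 7): stack=[0,7] mem=[16,0,0,0]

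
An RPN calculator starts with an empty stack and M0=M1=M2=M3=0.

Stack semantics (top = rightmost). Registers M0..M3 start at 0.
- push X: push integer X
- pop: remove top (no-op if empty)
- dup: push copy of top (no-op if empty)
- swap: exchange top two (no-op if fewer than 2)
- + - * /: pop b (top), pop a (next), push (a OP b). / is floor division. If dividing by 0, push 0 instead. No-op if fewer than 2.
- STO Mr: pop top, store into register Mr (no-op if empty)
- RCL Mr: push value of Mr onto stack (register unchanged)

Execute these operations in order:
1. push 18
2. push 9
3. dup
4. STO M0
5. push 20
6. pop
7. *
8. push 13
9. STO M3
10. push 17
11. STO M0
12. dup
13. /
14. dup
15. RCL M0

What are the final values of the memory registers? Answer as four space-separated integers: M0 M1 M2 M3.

Answer: 17 0 0 13

Derivation:
After op 1 (push 18): stack=[18] mem=[0,0,0,0]
After op 2 (push 9): stack=[18,9] mem=[0,0,0,0]
After op 3 (dup): stack=[18,9,9] mem=[0,0,0,0]
After op 4 (STO M0): stack=[18,9] mem=[9,0,0,0]
After op 5 (push 20): stack=[18,9,20] mem=[9,0,0,0]
After op 6 (pop): stack=[18,9] mem=[9,0,0,0]
After op 7 (*): stack=[162] mem=[9,0,0,0]
After op 8 (push 13): stack=[162,13] mem=[9,0,0,0]
After op 9 (STO M3): stack=[162] mem=[9,0,0,13]
After op 10 (push 17): stack=[162,17] mem=[9,0,0,13]
After op 11 (STO M0): stack=[162] mem=[17,0,0,13]
After op 12 (dup): stack=[162,162] mem=[17,0,0,13]
After op 13 (/): stack=[1] mem=[17,0,0,13]
After op 14 (dup): stack=[1,1] mem=[17,0,0,13]
After op 15 (RCL M0): stack=[1,1,17] mem=[17,0,0,13]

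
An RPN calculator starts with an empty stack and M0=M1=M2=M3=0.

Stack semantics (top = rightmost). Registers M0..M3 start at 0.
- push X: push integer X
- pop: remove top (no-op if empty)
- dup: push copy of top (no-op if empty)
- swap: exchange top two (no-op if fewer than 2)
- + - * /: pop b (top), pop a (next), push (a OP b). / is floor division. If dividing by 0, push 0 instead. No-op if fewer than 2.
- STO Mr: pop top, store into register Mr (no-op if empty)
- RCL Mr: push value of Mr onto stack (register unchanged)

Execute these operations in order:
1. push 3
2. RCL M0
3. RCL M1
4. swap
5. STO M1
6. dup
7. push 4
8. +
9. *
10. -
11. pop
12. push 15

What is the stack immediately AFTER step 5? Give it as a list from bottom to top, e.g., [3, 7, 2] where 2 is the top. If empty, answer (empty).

After op 1 (push 3): stack=[3] mem=[0,0,0,0]
After op 2 (RCL M0): stack=[3,0] mem=[0,0,0,0]
After op 3 (RCL M1): stack=[3,0,0] mem=[0,0,0,0]
After op 4 (swap): stack=[3,0,0] mem=[0,0,0,0]
After op 5 (STO M1): stack=[3,0] mem=[0,0,0,0]

[3, 0]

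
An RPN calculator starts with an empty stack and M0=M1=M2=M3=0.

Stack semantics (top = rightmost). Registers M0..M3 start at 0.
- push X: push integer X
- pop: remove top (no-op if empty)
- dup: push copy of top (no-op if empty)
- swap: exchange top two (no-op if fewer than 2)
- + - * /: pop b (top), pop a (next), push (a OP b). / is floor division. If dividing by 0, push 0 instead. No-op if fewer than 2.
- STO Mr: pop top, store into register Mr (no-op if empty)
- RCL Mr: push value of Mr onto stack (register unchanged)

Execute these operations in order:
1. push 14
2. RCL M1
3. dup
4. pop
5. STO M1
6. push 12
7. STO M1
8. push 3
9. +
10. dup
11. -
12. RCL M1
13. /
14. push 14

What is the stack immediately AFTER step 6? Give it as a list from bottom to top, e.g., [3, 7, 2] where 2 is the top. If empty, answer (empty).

After op 1 (push 14): stack=[14] mem=[0,0,0,0]
After op 2 (RCL M1): stack=[14,0] mem=[0,0,0,0]
After op 3 (dup): stack=[14,0,0] mem=[0,0,0,0]
After op 4 (pop): stack=[14,0] mem=[0,0,0,0]
After op 5 (STO M1): stack=[14] mem=[0,0,0,0]
After op 6 (push 12): stack=[14,12] mem=[0,0,0,0]

[14, 12]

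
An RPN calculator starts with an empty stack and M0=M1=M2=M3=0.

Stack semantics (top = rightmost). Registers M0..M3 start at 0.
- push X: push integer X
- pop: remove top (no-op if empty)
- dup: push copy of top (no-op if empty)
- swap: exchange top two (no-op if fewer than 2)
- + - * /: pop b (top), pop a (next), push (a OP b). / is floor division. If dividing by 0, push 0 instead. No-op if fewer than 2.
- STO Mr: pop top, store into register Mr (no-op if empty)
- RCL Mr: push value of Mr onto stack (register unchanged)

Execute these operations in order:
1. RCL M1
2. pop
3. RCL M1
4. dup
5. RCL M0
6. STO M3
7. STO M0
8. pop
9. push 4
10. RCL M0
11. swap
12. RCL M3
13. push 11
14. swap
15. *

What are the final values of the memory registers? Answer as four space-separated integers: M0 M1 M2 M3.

Answer: 0 0 0 0

Derivation:
After op 1 (RCL M1): stack=[0] mem=[0,0,0,0]
After op 2 (pop): stack=[empty] mem=[0,0,0,0]
After op 3 (RCL M1): stack=[0] mem=[0,0,0,0]
After op 4 (dup): stack=[0,0] mem=[0,0,0,0]
After op 5 (RCL M0): stack=[0,0,0] mem=[0,0,0,0]
After op 6 (STO M3): stack=[0,0] mem=[0,0,0,0]
After op 7 (STO M0): stack=[0] mem=[0,0,0,0]
After op 8 (pop): stack=[empty] mem=[0,0,0,0]
After op 9 (push 4): stack=[4] mem=[0,0,0,0]
After op 10 (RCL M0): stack=[4,0] mem=[0,0,0,0]
After op 11 (swap): stack=[0,4] mem=[0,0,0,0]
After op 12 (RCL M3): stack=[0,4,0] mem=[0,0,0,0]
After op 13 (push 11): stack=[0,4,0,11] mem=[0,0,0,0]
After op 14 (swap): stack=[0,4,11,0] mem=[0,0,0,0]
After op 15 (*): stack=[0,4,0] mem=[0,0,0,0]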